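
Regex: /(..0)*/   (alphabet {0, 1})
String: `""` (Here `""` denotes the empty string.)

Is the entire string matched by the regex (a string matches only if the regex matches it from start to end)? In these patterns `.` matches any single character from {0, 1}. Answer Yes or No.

Yes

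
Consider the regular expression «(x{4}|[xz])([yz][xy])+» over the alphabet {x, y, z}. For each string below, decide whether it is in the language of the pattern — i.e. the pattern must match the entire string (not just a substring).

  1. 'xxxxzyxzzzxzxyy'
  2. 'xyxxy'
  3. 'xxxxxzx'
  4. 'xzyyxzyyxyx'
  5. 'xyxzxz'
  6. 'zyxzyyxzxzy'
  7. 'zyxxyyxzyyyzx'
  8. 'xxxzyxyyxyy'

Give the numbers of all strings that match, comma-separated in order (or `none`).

1 → no match
2 → no match
3 → no match
4 → match
5 → no match
6 → match
7 → no match
8 → no match

4, 6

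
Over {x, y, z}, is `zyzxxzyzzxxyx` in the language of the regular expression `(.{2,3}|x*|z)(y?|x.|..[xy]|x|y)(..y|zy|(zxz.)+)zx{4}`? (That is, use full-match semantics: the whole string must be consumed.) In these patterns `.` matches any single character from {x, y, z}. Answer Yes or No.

No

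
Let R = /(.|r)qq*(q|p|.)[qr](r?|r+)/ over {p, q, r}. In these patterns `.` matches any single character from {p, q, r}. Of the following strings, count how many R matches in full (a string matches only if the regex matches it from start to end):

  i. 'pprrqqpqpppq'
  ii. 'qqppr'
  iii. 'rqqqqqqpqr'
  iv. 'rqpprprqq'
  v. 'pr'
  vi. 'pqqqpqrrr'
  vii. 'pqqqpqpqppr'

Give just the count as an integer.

2

i → no match
ii → no match
iii → match
iv → no match
v → no match
vi → match
vii → no match
Total matched: 2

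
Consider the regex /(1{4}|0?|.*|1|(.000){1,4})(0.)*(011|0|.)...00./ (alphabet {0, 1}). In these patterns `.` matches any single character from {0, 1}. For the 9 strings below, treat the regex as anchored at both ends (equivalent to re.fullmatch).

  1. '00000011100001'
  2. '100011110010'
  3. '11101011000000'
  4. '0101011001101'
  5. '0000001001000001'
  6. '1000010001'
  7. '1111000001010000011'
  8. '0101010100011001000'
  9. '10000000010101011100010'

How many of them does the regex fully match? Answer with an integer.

1 → match
2. '100011110010' → no match
3 → match
4 → no match
5 → match
6. '1000010001' → match
7 → no match
8 → match
9 → no match
Total matched: 5

5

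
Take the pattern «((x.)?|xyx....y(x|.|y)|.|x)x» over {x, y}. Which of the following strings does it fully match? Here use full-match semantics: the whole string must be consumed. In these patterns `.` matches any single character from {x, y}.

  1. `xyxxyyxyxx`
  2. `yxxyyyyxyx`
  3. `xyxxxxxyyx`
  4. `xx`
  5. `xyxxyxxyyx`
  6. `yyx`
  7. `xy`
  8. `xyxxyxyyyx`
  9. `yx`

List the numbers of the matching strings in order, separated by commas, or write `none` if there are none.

1 → match
2 → no match
3 → match
4 → match
5 → match
6 → no match
7 → no match — must end with `x`
8 → match
9 → match

1, 3, 4, 5, 8, 9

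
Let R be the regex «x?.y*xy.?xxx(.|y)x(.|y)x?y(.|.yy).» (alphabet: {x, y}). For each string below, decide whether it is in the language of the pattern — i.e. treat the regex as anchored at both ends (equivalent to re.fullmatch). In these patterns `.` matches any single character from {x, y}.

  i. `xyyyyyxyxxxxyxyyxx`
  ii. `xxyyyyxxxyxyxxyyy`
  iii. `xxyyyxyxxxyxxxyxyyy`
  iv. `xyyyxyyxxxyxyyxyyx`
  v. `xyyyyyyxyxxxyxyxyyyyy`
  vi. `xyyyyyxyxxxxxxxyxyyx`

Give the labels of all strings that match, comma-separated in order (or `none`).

i, iii, iv, v, vi

i → match
ii → no match
iii → match
iv → match
v → match
vi → match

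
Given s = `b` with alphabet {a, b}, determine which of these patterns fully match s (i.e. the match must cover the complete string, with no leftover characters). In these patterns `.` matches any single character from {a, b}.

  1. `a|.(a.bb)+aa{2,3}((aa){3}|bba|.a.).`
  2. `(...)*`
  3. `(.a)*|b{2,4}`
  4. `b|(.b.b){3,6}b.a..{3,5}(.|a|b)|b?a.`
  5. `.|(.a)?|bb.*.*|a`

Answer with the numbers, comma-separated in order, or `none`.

4, 5

1 → no match
2 → no match
3 → no match
4 → match
5 → match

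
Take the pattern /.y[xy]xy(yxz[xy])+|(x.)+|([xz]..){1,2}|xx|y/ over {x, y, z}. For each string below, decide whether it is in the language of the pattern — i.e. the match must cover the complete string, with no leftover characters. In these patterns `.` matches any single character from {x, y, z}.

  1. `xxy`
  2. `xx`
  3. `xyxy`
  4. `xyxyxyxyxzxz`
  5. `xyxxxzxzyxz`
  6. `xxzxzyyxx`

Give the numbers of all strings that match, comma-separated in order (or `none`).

1, 2, 3, 4

1. `xxy` → match
2. `xx` → match
3. `xyxy` → match
4. `xyxyxyxyxzxz` → match
5. `xyxxxzxzyxz` → no match
6. `xxzxzyyxx` → no match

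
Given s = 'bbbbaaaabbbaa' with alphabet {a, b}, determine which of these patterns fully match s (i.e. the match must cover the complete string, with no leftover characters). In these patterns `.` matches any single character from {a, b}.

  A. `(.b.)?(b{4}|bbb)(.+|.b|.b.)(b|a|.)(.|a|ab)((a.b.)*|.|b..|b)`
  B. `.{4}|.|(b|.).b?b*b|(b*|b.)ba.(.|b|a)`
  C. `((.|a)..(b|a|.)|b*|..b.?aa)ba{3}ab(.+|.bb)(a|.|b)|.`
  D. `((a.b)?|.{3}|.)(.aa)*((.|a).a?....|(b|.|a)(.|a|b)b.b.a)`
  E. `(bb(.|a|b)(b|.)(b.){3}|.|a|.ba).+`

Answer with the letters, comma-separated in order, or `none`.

A, C, D, E

A → match
B → no match
C → match
D → match
E → match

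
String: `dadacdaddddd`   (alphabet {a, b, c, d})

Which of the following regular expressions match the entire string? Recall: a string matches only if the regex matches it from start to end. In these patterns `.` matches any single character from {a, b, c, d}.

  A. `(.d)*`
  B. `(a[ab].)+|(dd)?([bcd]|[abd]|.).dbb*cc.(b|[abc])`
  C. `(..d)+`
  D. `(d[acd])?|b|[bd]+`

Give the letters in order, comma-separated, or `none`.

C

A → no match
B → no match
C → match
D → no match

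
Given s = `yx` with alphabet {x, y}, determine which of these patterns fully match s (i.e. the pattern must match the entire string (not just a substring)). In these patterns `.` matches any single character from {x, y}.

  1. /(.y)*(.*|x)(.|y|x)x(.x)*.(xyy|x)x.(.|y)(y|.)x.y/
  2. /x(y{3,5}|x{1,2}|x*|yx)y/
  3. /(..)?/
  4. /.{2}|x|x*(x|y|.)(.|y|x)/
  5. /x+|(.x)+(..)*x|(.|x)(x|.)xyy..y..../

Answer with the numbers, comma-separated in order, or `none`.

3, 4

1 → no match — must end with `y`
2 → no match — must start with `x`
3 → match
4 → match
5 → no match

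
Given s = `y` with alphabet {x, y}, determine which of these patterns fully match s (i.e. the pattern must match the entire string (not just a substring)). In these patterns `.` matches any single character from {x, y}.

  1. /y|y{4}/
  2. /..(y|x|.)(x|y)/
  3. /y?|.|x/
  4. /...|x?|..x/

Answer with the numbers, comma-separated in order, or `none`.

1, 3

1 → match
2 → no match
3 → match
4 → no match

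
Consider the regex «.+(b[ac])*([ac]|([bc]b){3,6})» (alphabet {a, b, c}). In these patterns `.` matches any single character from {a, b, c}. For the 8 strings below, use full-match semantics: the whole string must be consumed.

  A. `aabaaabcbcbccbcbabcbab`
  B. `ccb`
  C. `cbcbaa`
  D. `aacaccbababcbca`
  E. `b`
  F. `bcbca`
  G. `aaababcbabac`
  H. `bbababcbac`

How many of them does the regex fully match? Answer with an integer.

5

A → no match
B → no match
C → match
D → match
E → no match
F → match
G → match
H → match
Total matched: 5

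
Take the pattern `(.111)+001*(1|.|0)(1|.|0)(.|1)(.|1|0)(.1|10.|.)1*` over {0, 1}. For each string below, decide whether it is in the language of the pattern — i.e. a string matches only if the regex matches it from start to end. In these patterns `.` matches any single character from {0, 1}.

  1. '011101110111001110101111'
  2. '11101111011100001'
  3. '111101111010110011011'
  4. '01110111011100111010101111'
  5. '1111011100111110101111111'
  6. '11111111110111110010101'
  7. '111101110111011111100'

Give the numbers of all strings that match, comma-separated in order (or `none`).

1, 4, 5

1 → match
2 → no match
3 → no match
4 → match
5 → match
6 → no match
7 → no match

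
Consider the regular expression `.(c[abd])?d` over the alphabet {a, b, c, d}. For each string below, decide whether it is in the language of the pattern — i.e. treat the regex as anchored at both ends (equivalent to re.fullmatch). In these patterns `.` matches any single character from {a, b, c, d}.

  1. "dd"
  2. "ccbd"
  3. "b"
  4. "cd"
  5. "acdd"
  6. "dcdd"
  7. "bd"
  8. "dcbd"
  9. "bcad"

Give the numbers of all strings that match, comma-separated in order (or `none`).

1 → match
2 → match
3 → no match — must end with "d"
4 → match
5 → match
6 → match
7 → match
8 → match
9 → match

1, 2, 4, 5, 6, 7, 8, 9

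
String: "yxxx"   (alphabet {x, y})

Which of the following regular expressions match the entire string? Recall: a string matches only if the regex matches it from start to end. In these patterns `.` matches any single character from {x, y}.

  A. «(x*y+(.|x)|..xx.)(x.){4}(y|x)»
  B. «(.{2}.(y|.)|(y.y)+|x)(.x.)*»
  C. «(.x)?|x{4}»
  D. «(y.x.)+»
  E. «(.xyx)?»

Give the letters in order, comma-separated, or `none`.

B, D

A → no match
B → match
C → no match
D → match
E → no match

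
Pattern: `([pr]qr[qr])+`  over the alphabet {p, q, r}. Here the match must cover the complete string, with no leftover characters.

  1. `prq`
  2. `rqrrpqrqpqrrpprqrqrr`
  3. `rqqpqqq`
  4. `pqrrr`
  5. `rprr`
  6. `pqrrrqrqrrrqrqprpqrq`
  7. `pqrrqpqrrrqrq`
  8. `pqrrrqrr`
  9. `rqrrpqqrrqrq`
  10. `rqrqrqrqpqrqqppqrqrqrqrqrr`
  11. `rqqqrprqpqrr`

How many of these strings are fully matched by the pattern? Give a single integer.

1 → no match
2 → no match
3 → no match
4 → no match
5 → no match
6 → no match
7 → no match
8 → match
9 → no match
10 → no match
11 → no match
Total matched: 1

1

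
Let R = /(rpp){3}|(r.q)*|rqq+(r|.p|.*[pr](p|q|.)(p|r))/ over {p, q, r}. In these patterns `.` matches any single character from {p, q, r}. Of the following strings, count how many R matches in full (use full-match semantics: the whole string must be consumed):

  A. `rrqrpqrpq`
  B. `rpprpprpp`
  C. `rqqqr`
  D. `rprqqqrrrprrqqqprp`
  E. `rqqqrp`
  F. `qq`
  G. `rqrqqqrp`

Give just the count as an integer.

A → match
B → match
C → match
D → no match
E → match
F → no match
G → no match
Total matched: 4

4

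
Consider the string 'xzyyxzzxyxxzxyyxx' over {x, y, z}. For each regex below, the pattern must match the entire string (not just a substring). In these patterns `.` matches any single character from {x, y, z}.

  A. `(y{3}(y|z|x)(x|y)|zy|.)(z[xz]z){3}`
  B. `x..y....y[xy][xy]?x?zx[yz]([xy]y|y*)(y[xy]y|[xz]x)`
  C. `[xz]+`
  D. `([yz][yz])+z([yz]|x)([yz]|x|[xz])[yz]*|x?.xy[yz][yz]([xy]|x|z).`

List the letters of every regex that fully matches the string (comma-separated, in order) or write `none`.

A → no match — must end with 'z'
B → match
C → no match
D → no match

B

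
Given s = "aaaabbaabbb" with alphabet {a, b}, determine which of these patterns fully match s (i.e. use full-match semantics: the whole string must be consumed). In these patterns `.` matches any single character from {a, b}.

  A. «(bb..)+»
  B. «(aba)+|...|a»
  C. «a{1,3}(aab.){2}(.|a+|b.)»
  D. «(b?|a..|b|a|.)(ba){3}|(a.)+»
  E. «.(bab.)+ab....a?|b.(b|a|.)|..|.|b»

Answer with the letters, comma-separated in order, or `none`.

A → no match — must start with "bb"
B → no match
C → match
D → no match
E → no match

C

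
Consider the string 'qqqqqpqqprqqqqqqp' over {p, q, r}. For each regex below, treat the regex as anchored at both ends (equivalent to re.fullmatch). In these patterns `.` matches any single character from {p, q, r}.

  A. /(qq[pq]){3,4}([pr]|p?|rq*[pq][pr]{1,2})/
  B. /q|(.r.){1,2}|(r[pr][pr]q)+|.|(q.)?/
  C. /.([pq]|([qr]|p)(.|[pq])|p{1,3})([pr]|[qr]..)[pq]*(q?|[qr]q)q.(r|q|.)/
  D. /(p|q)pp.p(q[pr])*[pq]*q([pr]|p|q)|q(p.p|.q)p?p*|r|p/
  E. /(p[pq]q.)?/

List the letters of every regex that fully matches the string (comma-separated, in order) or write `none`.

A

A → match
B → no match
C → no match
D → no match
E → no match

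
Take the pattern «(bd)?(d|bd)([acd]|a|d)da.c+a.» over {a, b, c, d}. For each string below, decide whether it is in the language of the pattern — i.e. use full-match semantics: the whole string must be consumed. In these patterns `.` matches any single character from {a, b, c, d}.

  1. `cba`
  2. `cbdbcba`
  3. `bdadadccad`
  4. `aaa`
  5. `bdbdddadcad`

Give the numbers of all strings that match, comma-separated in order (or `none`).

3, 5

1 → no match
2 → no match
3 → match
4 → no match
5 → match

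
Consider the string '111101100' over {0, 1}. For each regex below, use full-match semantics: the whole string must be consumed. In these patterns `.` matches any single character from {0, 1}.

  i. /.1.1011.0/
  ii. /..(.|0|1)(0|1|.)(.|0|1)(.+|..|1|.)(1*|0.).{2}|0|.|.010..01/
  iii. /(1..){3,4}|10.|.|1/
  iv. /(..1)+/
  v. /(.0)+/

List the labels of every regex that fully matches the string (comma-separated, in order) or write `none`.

i, ii, iii

i → match
ii → match
iii → match
iv → no match — must end with '1'
v → no match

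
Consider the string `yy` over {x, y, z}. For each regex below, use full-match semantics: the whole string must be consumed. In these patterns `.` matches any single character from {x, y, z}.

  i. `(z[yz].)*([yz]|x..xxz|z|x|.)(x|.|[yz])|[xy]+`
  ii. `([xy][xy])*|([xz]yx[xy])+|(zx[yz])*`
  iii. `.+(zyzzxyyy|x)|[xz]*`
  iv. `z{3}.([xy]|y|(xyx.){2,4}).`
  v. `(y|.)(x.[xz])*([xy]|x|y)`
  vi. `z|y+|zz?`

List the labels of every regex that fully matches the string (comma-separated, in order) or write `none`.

i, ii, v, vi

i → match
ii → match
iii → no match
iv → no match — must start with `z`
v → match
vi → match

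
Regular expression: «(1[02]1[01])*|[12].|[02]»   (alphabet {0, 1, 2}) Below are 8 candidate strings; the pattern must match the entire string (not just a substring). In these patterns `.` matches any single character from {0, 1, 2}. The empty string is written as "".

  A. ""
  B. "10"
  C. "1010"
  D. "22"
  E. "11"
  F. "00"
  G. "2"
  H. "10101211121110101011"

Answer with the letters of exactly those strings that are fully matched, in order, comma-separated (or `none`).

A, B, C, D, E, G, H

A → match
B → match
C → match
D → match
E → match
F → no match
G → match
H → match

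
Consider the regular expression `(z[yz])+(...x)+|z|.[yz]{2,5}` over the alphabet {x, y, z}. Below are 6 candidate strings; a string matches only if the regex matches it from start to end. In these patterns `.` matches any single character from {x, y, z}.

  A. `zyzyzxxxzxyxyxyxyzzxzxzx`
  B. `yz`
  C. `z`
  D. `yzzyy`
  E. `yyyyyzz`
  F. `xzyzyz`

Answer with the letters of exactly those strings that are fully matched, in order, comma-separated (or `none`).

A, C, D, F

A → match
B. `yz` → no match
C. `z` → match
D. `yzzyy` → match
E. `yyyyyzz` → no match
F. `xzyzyz` → match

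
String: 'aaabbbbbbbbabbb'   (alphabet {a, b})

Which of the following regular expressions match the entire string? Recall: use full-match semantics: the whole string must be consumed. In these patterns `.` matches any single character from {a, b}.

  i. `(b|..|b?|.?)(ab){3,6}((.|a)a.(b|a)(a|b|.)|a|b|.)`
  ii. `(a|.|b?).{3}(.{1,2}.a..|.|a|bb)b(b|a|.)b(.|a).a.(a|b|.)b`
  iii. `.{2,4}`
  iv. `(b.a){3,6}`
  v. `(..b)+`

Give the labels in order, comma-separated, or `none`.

ii

i → no match
ii → match
iii → no match
iv → no match — must start with 'b'
v → no match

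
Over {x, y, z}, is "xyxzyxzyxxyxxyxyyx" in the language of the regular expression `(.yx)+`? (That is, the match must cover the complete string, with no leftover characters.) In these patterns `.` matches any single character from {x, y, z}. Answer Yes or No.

Yes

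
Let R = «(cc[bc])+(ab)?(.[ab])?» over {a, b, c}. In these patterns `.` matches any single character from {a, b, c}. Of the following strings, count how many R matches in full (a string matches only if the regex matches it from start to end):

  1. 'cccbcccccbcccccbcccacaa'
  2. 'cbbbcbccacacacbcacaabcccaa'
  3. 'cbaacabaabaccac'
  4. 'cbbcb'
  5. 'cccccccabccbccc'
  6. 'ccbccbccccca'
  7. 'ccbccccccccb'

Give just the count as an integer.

1 → no match
2 → no match — must start with 'cc'
3 → no match — must start with 'cc'
4 → no match — must start with 'cc'
5 → no match
6 → no match
7 → match
Total matched: 1

1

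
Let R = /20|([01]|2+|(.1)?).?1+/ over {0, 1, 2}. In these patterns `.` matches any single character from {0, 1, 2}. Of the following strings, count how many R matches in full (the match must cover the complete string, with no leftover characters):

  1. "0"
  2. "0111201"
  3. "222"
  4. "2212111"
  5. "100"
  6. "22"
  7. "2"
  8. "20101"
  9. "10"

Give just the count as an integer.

0

1 → no match
2 → no match
3 → no match
4 → no match
5 → no match
6 → no match
7 → no match
8 → no match
9 → no match
Total matched: 0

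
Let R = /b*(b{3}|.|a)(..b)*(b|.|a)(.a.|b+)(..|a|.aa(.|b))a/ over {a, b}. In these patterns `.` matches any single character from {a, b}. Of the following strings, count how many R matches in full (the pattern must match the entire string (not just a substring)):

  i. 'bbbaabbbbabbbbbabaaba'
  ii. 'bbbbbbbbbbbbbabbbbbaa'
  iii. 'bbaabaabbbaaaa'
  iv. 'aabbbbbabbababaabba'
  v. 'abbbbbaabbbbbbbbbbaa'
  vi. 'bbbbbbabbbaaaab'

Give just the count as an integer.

2

i → no match
ii → match
iii → match
iv → no match
v → no match
vi → no match — must end with 'a'
Total matched: 2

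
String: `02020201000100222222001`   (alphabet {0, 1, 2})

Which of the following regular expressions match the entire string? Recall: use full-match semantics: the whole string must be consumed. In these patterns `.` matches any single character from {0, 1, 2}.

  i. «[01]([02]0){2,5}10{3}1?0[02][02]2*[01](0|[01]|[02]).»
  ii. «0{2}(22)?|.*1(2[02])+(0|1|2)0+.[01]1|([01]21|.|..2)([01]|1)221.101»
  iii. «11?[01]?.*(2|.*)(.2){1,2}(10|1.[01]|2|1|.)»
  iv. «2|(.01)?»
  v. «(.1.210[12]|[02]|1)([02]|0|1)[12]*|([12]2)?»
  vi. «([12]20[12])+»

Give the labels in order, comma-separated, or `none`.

i

i → match
ii → no match
iii → no match — must start with `1`
iv → no match
v → no match
vi → no match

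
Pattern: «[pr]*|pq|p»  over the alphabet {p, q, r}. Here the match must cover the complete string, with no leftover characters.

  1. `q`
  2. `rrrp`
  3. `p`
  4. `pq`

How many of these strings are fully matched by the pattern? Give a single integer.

1 → no match
2 → match
3 → match
4 → match
Total matched: 3

3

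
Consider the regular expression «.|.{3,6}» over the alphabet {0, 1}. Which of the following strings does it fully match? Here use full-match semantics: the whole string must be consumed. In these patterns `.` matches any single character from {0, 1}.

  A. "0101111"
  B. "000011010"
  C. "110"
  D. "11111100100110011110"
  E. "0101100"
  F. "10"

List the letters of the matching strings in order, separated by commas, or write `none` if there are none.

A → no match
B → no match
C → match
D → no match
E → no match
F → no match

C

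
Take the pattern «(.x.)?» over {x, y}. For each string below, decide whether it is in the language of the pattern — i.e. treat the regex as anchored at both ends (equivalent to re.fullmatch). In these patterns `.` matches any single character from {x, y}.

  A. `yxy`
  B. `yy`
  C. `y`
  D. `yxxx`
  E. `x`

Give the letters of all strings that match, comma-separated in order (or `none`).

A

A → match
B → no match
C → no match
D → no match
E → no match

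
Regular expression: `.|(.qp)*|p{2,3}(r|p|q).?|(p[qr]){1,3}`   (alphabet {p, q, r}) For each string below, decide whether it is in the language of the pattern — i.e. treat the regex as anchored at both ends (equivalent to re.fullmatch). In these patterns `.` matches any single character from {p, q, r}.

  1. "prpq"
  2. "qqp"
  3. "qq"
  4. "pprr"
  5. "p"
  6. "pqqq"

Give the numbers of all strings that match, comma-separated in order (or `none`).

1 → match
2 → match
3 → no match
4 → match
5 → match
6 → no match

1, 2, 4, 5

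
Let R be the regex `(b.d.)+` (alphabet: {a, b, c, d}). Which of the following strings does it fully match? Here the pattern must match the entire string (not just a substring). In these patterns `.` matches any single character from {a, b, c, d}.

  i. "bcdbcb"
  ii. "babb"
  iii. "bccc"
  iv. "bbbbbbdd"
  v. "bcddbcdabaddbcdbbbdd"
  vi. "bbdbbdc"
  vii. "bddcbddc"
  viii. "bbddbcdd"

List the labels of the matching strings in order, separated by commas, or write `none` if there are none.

v, vii, viii

i → no match
ii → no match
iii → no match
iv → no match
v → match
vi → no match
vii → match
viii → match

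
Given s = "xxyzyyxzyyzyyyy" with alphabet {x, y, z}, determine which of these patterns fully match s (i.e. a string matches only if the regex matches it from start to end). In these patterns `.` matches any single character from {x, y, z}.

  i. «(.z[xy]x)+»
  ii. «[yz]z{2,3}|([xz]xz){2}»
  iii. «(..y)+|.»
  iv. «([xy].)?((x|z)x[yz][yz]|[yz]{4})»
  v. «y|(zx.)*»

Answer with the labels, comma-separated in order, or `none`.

iii

i → no match — must end with "x"
ii → no match
iii → match
iv → no match
v → no match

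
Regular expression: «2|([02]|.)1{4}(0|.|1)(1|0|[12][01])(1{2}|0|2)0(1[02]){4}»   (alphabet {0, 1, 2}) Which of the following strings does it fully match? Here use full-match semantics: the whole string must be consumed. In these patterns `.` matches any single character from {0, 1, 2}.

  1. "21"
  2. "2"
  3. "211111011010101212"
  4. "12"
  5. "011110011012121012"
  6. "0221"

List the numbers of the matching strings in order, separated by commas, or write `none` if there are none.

2, 3, 5

1 → no match
2 → match
3 → match
4 → no match
5 → match
6 → no match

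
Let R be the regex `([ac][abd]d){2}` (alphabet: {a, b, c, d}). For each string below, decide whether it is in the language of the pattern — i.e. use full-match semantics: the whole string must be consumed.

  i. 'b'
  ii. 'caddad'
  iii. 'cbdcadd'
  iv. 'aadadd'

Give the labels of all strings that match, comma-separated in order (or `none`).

i → no match — must end with 'd'
ii → no match
iii → no match
iv → match

iv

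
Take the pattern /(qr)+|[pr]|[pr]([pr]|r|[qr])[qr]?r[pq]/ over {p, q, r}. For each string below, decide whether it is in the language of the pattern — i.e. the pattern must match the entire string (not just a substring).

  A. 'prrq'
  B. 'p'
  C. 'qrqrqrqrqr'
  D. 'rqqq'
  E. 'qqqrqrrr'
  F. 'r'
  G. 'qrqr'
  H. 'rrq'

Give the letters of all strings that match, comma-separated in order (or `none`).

A. 'prrq' → match
B. 'p' → match
C. 'qrqrqrqrqr' → match
D. 'rqqq' → no match
E. 'qqqrqrrr' → no match
F. 'r' → match
G. 'qrqr' → match
H. 'rrq' → no match

A, B, C, F, G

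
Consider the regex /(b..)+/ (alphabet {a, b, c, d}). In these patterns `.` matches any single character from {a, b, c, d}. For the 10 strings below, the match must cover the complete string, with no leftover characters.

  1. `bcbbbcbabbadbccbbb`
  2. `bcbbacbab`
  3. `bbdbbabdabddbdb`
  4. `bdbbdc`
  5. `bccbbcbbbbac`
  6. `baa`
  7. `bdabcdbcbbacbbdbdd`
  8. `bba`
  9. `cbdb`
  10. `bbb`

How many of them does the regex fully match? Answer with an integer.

1 → match
2 → match
3 → match
4 → match
5 → match
6 → match
7 → match
8 → match
9 → no match — must start with `b`
10 → match
Total matched: 9

9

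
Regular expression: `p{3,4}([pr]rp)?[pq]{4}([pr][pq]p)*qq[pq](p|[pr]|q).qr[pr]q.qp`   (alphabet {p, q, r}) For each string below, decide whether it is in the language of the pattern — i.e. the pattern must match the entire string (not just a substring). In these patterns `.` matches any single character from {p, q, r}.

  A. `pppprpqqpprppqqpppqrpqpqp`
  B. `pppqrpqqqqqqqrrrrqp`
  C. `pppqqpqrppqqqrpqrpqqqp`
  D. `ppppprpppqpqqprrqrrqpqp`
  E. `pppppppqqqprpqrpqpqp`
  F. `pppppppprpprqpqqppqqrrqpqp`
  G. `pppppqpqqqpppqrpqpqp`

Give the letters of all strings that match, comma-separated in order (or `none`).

A → match
B → no match
C → match
D → match
E → match
F → match
G → match

A, C, D, E, F, G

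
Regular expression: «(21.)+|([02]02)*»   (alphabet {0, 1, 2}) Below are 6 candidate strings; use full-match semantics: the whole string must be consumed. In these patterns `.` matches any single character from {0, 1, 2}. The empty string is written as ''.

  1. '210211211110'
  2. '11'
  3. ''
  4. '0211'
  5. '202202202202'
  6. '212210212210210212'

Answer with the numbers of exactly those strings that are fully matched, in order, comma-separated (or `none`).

3, 5, 6

1 → no match
2 → no match
3 → match
4 → no match
5 → match
6 → match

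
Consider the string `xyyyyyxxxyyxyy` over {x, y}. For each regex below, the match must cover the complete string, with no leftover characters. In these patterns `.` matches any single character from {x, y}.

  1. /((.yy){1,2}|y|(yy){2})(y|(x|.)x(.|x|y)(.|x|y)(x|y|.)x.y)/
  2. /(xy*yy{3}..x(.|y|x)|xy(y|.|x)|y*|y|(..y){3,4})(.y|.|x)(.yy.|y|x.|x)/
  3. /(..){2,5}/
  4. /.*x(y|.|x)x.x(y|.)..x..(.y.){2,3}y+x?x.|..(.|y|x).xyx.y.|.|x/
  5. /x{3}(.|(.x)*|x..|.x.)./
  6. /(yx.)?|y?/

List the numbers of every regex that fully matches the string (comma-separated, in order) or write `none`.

1 → match
2 → no match
3 → no match
4 → no match
5 → no match
6 → no match

1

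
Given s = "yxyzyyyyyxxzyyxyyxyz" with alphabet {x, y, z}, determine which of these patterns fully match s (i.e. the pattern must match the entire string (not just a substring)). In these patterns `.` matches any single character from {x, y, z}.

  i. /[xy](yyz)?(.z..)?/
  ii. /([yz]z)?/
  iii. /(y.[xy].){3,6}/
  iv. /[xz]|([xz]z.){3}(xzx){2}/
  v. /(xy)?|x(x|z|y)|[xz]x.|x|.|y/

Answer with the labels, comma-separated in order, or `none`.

iii

i → no match
ii → no match
iii → match
iv → no match
v → no match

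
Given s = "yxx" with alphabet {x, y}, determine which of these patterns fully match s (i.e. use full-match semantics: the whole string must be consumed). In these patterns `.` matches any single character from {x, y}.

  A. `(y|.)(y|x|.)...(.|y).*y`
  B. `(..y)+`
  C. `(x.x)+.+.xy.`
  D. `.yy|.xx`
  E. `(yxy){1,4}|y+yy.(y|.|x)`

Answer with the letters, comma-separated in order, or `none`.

A → no match — must end with "y"
B → no match — must end with "y"
C → no match — must start with "x"
D → match
E → no match

D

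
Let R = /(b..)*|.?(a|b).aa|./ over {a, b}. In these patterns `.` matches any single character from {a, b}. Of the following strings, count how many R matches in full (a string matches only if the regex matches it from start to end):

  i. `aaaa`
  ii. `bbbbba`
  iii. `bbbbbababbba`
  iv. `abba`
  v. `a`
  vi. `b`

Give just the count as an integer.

i. `aaaa` → match
ii. `bbbbba` → match
iii. `bbbbbababbba` → match
iv. `abba` → no match
v. `a` → match
vi. `b` → match
Total matched: 5

5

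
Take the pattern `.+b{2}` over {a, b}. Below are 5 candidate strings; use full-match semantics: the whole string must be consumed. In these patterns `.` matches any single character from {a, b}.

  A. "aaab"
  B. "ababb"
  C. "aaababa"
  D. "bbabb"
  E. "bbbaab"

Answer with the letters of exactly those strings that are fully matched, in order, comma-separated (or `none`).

A → no match
B → match
C → no match — must end with "b"
D → match
E → no match

B, D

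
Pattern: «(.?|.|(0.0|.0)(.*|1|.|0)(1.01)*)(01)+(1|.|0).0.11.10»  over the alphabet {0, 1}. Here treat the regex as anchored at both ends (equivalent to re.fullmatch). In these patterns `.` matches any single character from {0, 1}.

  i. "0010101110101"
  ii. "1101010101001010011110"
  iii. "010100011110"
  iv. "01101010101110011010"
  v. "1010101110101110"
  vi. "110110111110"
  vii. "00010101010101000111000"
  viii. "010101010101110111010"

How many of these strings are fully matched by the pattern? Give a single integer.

i → no match — must end with "10"
ii → no match
iii → no match
iv → no match
v → no match
vi → no match
vii → no match — must end with "10"
viii → match
Total matched: 1

1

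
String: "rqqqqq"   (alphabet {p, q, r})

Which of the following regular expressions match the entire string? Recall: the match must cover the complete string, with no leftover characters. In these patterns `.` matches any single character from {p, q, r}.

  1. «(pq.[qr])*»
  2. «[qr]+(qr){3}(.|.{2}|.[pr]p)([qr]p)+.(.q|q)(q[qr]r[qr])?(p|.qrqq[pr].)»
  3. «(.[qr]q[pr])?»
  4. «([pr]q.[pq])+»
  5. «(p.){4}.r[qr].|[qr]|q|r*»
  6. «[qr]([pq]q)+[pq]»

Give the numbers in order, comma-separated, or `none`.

6

1 → no match
2 → no match
3 → no match
4 → no match
5 → no match
6 → match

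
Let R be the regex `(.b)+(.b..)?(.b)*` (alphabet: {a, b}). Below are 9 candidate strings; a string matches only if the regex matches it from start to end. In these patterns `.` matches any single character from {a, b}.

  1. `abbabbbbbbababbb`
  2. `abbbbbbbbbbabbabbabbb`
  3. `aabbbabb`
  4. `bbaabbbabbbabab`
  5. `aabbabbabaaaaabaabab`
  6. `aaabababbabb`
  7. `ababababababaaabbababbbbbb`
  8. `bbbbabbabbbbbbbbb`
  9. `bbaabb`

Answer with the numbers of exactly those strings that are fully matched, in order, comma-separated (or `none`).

none

1 → no match
2 → no match
3. `aabbbabb` → no match
4 → no match
5 → no match
6. `aaabababbabb` → no match
7 → no match
8 → no match
9. `bbaabb` → no match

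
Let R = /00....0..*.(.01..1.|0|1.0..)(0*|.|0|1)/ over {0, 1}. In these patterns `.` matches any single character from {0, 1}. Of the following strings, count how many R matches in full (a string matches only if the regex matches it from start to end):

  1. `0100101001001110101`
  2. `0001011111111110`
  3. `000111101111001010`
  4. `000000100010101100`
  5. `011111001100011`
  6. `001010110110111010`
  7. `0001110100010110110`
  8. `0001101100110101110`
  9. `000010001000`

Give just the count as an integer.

1 → no match — must start with `00`
2 → no match
3 → no match
4 → no match
5 → no match — must start with `00`
6 → no match
7 → match
8 → no match
9. `000010001000` → match
Total matched: 2

2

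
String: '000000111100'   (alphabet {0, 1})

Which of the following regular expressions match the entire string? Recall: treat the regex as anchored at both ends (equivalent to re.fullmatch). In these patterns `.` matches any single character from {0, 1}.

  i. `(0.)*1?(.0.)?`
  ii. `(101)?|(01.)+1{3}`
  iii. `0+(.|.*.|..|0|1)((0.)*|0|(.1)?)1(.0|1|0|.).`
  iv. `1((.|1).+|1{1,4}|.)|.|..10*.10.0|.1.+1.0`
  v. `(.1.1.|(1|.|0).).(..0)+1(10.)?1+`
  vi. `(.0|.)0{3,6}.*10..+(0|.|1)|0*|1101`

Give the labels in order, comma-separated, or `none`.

iii

i → no match
ii → no match
iii → match
iv → no match
v → no match — must end with '1'
vi → no match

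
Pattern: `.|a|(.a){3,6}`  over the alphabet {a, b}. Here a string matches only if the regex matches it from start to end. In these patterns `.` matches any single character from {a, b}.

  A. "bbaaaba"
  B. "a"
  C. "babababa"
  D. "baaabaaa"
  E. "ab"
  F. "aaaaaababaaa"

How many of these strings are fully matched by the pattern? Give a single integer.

A → no match
B → match
C → match
D → match
E → no match
F → match
Total matched: 4

4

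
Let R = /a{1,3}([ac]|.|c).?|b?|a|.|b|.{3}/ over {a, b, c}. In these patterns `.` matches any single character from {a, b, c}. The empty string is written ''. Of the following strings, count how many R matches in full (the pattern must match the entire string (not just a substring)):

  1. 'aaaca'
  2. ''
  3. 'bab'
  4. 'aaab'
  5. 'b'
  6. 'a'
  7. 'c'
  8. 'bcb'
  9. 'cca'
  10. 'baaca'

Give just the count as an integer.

9

1 → match
2 → match
3 → match
4 → match
5 → match
6 → match
7 → match
8 → match
9 → match
10 → no match
Total matched: 9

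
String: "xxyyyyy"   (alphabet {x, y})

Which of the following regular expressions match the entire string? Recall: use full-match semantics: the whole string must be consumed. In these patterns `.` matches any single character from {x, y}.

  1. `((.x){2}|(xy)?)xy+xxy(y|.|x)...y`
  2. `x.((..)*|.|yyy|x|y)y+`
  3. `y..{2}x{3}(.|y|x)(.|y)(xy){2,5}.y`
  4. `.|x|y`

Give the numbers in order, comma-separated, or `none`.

2

1 → no match
2 → match
3 → no match — must start with "y"
4 → no match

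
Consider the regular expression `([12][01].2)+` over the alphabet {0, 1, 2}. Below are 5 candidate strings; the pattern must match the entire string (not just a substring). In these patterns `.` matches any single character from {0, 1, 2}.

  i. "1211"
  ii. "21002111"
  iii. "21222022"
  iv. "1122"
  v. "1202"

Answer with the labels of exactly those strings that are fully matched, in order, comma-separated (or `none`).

iii, iv

i. "1211" → no match — must end with "2"
ii. "21002111" → no match — must end with "2"
iii. "21222022" → match
iv. "1122" → match
v. "1202" → no match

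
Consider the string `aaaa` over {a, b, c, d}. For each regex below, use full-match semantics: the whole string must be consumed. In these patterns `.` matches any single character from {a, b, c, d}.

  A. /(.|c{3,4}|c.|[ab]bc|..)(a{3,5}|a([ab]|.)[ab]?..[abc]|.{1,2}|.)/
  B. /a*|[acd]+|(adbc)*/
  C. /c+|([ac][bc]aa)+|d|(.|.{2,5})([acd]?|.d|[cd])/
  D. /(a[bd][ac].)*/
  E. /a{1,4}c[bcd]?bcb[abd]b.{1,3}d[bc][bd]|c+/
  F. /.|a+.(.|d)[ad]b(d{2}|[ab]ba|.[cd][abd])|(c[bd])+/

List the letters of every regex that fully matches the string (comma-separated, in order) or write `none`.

A, B, C

A → match
B → match
C → match
D → no match
E → no match
F → no match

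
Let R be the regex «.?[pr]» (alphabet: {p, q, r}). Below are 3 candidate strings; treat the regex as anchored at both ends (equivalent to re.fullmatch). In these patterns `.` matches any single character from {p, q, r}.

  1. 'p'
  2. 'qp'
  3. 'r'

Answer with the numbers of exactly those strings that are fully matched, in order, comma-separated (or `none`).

1, 2, 3

1. 'p' → match
2. 'qp' → match
3. 'r' → match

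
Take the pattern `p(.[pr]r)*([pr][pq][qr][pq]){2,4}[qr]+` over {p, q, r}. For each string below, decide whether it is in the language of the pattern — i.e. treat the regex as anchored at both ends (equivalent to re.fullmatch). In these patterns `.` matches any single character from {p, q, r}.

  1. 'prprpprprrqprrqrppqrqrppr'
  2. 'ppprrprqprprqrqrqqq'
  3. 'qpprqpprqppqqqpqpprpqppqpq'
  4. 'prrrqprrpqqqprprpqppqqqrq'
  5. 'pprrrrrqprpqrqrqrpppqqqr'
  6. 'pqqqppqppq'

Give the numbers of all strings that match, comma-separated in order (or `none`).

5

1 → no match
2 → no match
3 → no match — must start with 'p'
4 → no match
5 → match
6. 'pqqqppqppq' → no match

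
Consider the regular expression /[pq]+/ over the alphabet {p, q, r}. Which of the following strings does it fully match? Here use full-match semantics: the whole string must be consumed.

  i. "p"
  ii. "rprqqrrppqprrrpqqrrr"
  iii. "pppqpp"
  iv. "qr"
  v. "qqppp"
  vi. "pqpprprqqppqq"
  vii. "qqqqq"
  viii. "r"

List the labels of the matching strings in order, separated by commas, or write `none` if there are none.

i → match
ii → no match
iii → match
iv → no match
v → match
vi → no match
vii → match
viii → no match

i, iii, v, vii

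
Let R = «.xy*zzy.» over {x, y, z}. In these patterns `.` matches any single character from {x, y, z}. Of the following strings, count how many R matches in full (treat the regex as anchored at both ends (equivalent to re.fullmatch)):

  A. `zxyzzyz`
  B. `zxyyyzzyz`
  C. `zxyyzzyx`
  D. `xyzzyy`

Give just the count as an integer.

A → match
B → match
C → match
D → no match
Total matched: 3

3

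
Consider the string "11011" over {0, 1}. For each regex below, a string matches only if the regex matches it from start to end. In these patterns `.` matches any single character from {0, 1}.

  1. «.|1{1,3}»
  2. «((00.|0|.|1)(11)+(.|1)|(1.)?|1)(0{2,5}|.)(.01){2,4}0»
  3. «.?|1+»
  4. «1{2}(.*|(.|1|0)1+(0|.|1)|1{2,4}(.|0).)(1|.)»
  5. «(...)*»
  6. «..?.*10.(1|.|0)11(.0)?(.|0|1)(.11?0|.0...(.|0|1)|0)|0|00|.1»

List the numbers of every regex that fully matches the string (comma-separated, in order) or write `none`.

4

1 → no match
2 → no match — must end with "010"
3 → no match
4 → match
5 → no match
6 → no match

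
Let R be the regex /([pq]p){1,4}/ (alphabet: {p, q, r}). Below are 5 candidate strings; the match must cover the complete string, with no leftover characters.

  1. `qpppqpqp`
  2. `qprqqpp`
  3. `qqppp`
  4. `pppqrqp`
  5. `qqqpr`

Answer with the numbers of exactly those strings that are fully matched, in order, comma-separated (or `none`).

1. `qpppqpqp` → match
2. `qprqqpp` → no match
3. `qqppp` → no match
4. `pppqrqp` → no match
5. `qqqpr` → no match — must end with `p`

1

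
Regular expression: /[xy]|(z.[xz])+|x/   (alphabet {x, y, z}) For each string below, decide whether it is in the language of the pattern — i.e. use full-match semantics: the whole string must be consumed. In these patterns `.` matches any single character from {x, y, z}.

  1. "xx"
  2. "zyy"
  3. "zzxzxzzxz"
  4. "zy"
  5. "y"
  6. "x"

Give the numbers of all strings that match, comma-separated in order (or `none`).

3, 5, 6

1. "xx" → no match
2. "zyy" → no match
3. "zzxzxzzxz" → match
4. "zy" → no match
5. "y" → match
6. "x" → match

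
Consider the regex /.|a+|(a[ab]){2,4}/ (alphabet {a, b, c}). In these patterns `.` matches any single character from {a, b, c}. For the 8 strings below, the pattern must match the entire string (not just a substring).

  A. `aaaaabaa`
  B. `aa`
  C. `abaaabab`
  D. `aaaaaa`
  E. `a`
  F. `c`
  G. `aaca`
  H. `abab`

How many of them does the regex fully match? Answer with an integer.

A → match
B → match
C → match
D → match
E → match
F → match
G → no match
H → match
Total matched: 7

7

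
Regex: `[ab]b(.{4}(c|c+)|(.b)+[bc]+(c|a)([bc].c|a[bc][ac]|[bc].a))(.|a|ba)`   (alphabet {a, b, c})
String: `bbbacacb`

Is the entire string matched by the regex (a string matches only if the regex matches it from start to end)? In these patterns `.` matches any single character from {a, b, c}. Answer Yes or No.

Yes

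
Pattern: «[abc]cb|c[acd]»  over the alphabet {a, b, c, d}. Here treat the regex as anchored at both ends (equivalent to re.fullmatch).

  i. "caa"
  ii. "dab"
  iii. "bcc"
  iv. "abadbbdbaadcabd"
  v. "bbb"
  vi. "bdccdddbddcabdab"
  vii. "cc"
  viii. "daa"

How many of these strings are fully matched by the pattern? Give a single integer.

1

i → no match
ii → no match
iii → no match
iv → no match
v → no match
vi → no match
vii → match
viii → no match
Total matched: 1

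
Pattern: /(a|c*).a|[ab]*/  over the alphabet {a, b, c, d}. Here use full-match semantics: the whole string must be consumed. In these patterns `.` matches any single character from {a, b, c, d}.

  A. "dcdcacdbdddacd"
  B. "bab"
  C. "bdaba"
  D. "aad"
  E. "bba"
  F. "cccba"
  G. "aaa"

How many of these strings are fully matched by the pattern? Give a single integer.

4

A → no match
B → match
C → no match
D → no match
E → match
F → match
G → match
Total matched: 4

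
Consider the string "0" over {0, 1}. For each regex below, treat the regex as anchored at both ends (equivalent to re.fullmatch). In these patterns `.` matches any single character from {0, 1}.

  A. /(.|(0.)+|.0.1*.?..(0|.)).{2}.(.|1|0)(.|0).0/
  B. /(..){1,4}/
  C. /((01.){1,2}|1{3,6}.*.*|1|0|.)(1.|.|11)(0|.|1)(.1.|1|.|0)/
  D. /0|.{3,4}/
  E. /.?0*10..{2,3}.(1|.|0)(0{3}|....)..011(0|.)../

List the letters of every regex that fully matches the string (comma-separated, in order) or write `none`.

A → no match
B → no match
C → no match
D → match
E → no match

D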